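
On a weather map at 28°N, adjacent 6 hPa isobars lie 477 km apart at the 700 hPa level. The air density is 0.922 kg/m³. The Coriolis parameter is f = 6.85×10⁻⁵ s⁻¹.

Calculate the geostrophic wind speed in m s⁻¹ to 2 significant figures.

Pressure gradient: |∂P/∂n| = 600 Pa / 477000 m = 1.26×10⁻³ Pa/m
Geostrophic balance (pressure-gradient force = Coriolis force):
V_g = (1/(fρ)) |∂P/∂n| = 1.26×10⁻³ / (6.85×10⁻⁵ × 0.922) = 19.9 m/s

20 m s⁻¹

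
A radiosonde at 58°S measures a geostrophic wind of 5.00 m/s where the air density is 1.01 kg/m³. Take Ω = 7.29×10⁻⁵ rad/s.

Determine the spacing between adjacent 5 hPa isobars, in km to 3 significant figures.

Coriolis parameter at 58°S:
f = 2Ω sin φ = 2 × 7.29×10⁻⁵ × sin 58° = 1.24×10⁻⁴ s⁻¹
Geostrophic balance rearranged: |∂P/∂n| = f ρ V_g
|∂P/∂n| = 1.24×10⁻⁴ × 1.01 × 5.00 = 6.24×10⁻⁴ Pa/m
Isobar spacing: Δn = ΔP/|∂P/∂n| = 500 Pa / 6.24×10⁻⁴ Pa/m = 800757 m ≈ 801 km

801 km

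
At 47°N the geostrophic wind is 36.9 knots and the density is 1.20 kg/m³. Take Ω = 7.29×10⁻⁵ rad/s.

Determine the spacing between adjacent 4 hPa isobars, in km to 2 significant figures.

160 km

Coriolis parameter at 47°N:
f = 2Ω sin φ = 2 × 7.29×10⁻⁵ × sin 47° = 1.07×10⁻⁴ s⁻¹
Wind speed in SI: 36.9 knots = 19.0 m/s
Geostrophic balance rearranged: |∂P/∂n| = f ρ V_g
|∂P/∂n| = 1.07×10⁻⁴ × 1.20 × 19.0 = 2.43×10⁻³ Pa/m
Isobar spacing: Δn = ΔP/|∂P/∂n| = 400 Pa / 2.43×10⁻³ Pa/m = 164676 m ≈ 160 km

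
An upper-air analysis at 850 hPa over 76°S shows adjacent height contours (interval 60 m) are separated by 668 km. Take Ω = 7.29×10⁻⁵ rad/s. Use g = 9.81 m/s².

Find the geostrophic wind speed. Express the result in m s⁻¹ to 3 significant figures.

6.23 m s⁻¹

Coriolis parameter at 76°S:
f = 2Ω sin φ = 2 × 7.29×10⁻⁵ × sin 76° = 1.41×10⁻⁴ s⁻¹
Height gradient: |∂Z/∂n| = 60 m / 668000 m = 8.98×10⁻⁵
On a pressure surface, geostrophic balance gives V_g = (g/f)|∂Z/∂n|:
V_g = 9.81 × 8.98×10⁻⁵ / 1.41×10⁻⁴ = 6.23 m/s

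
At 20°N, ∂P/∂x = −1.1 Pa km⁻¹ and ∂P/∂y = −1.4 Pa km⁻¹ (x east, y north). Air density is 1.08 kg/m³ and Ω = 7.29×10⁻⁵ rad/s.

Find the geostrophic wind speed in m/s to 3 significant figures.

Coriolis parameter at 20°N:
f = 2Ω sin φ = 2 × 7.29×10⁻⁵ × sin 20° = 4.99×10⁻⁵ s⁻¹
Component geostrophic relations (x east, y north):
u_g = −(1/(fρ)) ∂P/∂y,  v_g = (1/(fρ)) ∂P/∂x
u_g = −(−1.4×10⁻³)/(4.99×10⁻⁵ × 1.08) = 26.0 m/s;  v_g = (−1.1×10⁻³)/(4.99×10⁻⁵ × 1.08) = −20.4 m/s
|V_g| = √(u_g² + v_g²) = 33.1 m/s

33.1 m/s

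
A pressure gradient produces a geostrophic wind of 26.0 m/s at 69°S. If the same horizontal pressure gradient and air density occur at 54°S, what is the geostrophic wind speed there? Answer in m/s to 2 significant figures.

With the same pressure gradient and density, V_g ∝ 1/f ∝ 1/sin φ.
V₂ = V₁ · sin φ₁ / sin φ₂ = 26.0 × sin 69° / sin 54°
V₂ = 26.0 × 0.9336/0.8090 = 30 m/s

30 m/s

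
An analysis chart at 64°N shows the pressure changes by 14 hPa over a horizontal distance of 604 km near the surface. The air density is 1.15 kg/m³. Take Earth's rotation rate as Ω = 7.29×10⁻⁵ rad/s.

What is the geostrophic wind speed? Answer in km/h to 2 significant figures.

55 km/h

Coriolis parameter at 64°N:
f = 2Ω sin φ = 2 × 7.29×10⁻⁵ × sin 64° = 1.31×10⁻⁴ s⁻¹
Pressure gradient: |∂P/∂n| = 1400 Pa / 604000 m = 2.32×10⁻³ Pa/m
Geostrophic balance (pressure-gradient force = Coriolis force):
V_g = (1/(fρ)) |∂P/∂n| = 2.32×10⁻³ / (1.31×10⁻⁴ × 1.15) = 15.4 m/s
Converting: 15.4 m/s × 3.6 = 55 km/h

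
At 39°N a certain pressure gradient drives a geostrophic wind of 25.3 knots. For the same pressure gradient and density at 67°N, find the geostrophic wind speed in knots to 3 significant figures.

17.3 knots

With the same pressure gradient and density, V_g ∝ 1/f ∝ 1/sin φ.
V₂ = V₁ · sin φ₁ / sin φ₂ = 25.3 × sin 39° / sin 67°
V₂ = 25.3 × 0.6293/0.9205 = 17.3 knots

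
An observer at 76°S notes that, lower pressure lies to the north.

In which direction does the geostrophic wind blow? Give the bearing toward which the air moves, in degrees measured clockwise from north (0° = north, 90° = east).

The pressure-gradient force points toward the north (bearing 000°).
Geostrophic balance: in the Southern Hemisphere the Coriolis force deflects motion to the left, so the geostrophic wind blows 90° to the left of the pressure-gradient force (low pressure on the right).
Rotating 000° by 90° counterclockwise gives 270° — the wind blows toward the west.

270°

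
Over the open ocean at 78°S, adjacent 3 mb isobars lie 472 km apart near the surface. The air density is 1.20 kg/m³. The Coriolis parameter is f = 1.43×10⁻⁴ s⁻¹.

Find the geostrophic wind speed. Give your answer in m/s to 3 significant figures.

3.70 m/s

Pressure gradient: |∂P/∂n| = 300 Pa / 472000 m = 6.36×10⁻⁴ Pa/m
Geostrophic balance (pressure-gradient force = Coriolis force):
V_g = (1/(fρ)) |∂P/∂n| = 6.36×10⁻⁴ / (1.43×10⁻⁴ × 1.20) = 3.70 m/s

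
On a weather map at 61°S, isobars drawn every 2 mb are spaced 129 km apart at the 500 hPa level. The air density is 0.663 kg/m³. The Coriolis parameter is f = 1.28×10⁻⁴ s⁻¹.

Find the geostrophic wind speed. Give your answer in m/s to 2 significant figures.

Pressure gradient: |∂P/∂n| = 200 Pa / 129000 m = 1.55×10⁻³ Pa/m
Geostrophic balance (pressure-gradient force = Coriolis force):
V_g = (1/(fρ)) |∂P/∂n| = 1.55×10⁻³ / (1.28×10⁻⁴ × 0.663) = 18.3 m/s

18 m/s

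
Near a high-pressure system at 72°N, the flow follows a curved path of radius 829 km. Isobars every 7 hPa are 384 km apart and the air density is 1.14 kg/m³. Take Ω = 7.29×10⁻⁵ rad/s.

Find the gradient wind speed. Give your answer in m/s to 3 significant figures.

13.0 m/s

Coriolis parameter at 72°N:
f = 2Ω sin φ = 2 × 7.29×10⁻⁵ × sin 72° = 1.39×10⁻⁴ s⁻¹
Pressure gradient: |∂P/∂n| = 700 Pa / 384000 m = 1.82×10⁻³ Pa/m
Geostrophic speed: V_g = |∂P/∂n|/(fρ) = 1.82×10⁻³/(1.39×10⁻⁴ × 1.14) = 11.5 m/s
Around a high, pressure-gradient force acts outward with centrifugal, so Coriolis balances both:
fV = (1/ρ)|∂P/∂n| + V²/R  →  V² − fR·V + fR·V_g = 0
With fR = 1.39×10⁻⁴ × 829×10³ m = 115 m/s:
V = [fR − √((fR)² − 4 fR V_g)]/2 = [115 − √(115² − 4×115×11.5)]/2 = 13 m/s
Supergeostrophic (V > V_g = 11.5 m/s), as expected around a high.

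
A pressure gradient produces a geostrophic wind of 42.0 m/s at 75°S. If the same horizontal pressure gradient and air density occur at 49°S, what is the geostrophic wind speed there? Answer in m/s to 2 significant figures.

With the same pressure gradient and density, V_g ∝ 1/f ∝ 1/sin φ.
V₂ = V₁ · sin φ₁ / sin φ₂ = 42.0 × sin 75° / sin 49°
V₂ = 42.0 × 0.9659/0.7547 = 54 m/s

54 m/s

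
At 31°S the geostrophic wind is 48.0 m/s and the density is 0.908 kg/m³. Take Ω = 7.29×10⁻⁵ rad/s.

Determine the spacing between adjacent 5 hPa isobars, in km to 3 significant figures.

Coriolis parameter at 31°S:
f = 2Ω sin φ = 2 × 7.29×10⁻⁵ × sin 31° = 7.51×10⁻⁵ s⁻¹
Geostrophic balance rearranged: |∂P/∂n| = f ρ V_g
|∂P/∂n| = 7.51×10⁻⁵ × 0.908 × 48.0 = 3.27×10⁻³ Pa/m
Isobar spacing: Δn = ΔP/|∂P/∂n| = 500 Pa / 3.27×10⁻³ Pa/m = 152773 m ≈ 153 km

153 km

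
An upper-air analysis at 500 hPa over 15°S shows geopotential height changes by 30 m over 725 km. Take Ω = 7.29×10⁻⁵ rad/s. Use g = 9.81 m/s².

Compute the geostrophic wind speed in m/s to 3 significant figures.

Coriolis parameter at 15°S:
f = 2Ω sin φ = 2 × 7.29×10⁻⁵ × sin 15° = 3.77×10⁻⁵ s⁻¹
Height gradient: |∂Z/∂n| = 30 m / 725000 m = 4.14×10⁻⁵
On a pressure surface, geostrophic balance gives V_g = (g/f)|∂Z/∂n|:
V_g = 9.81 × 4.14×10⁻⁵ / 3.77×10⁻⁵ = 10.8 m/s

10.8 m/s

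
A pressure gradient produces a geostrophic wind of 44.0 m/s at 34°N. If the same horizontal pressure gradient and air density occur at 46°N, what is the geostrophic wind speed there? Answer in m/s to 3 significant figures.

34.2 m/s

With the same pressure gradient and density, V_g ∝ 1/f ∝ 1/sin φ.
V₂ = V₁ · sin φ₁ / sin φ₂ = 44.0 × sin 34° / sin 46°
V₂ = 44.0 × 0.5592/0.7193 = 34.2 m/s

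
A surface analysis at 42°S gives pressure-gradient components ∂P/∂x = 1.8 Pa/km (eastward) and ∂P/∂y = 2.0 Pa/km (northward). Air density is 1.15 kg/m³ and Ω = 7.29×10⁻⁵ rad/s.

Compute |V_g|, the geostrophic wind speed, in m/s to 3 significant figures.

24.0 m/s

Coriolis parameter at 42°S:
f = 2Ω sin φ = 2 × 7.29×10⁻⁵ × sin 42° = 9.76×10⁻⁵ s⁻¹
In the Southern Hemisphere f is negative: f = −9.76×10⁻⁵ s⁻¹.
Component geostrophic relations (x east, y north):
u_g = −(1/(fρ)) ∂P/∂y,  v_g = (1/(fρ)) ∂P/∂x
u_g = −(2.0×10⁻³)/(−9.76×10⁻⁵ × 1.15) = 17.8 m/s;  v_g = (1.8×10⁻³)/(−9.76×10⁻⁵ × 1.15) = −16.0 m/s
|V_g| = √(u_g² + v_g²) = 24.0 m/s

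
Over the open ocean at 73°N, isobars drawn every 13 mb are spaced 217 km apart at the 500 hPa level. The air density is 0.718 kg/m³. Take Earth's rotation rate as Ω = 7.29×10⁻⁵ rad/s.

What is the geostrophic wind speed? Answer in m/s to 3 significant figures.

59.8 m/s

Coriolis parameter at 73°N:
f = 2Ω sin φ = 2 × 7.29×10⁻⁵ × sin 73° = 1.39×10⁻⁴ s⁻¹
Pressure gradient: |∂P/∂n| = 1300 Pa / 217000 m = 5.99×10⁻³ Pa/m
Geostrophic balance (pressure-gradient force = Coriolis force):
V_g = (1/(fρ)) |∂P/∂n| = 5.99×10⁻³ / (1.39×10⁻⁴ × 0.718) = 59.8 m/s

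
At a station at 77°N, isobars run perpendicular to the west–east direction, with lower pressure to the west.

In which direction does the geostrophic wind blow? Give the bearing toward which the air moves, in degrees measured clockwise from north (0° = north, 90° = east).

000°

The pressure-gradient force points toward the west (bearing 270°).
Geostrophic balance: in the Northern Hemisphere the Coriolis force deflects motion to the right, so the geostrophic wind blows 90° to the right of the pressure-gradient force (low pressure on the left).
Rotating 270° by 90° clockwise gives 000° — the wind blows toward the north.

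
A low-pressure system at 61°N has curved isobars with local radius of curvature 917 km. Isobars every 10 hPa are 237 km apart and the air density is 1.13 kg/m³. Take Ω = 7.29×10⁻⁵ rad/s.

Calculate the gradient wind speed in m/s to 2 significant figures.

Coriolis parameter at 61°N:
f = 2Ω sin φ = 2 × 7.29×10⁻⁵ × sin 61° = 1.28×10⁻⁴ s⁻¹
Pressure gradient: |∂P/∂n| = 1000 Pa / 237000 m = 4.22×10⁻³ Pa/m
Geostrophic speed: V_g = |∂P/∂n|/(fρ) = 4.22×10⁻³/(1.28×10⁻⁴ × 1.13) = 29.3 m/s
Around a low, centrifugal force acts outward with Coriolis, so pressure-gradient force balances both:
(1/ρ)|∂P/∂n| = fV + V²/R  →  V² + fR·V − fR·V_g = 0
With fR = 1.28×10⁻⁴ × 917×10³ m = 117 m/s:
V = [−fR + √((fR)² + 4 fR V_g)]/2 = [−117 + √(117² + 4×117×29.3)]/2 = 24.3 m/s
Subgeostrophic (V < V_g = 29.3 m/s), as expected around a low.

24 m/s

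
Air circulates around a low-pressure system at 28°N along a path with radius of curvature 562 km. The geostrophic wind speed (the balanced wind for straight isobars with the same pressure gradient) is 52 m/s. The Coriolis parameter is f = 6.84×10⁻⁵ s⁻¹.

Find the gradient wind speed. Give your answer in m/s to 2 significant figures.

Around a low, centrifugal force acts outward with Coriolis, so pressure-gradient force balances both:
(1/ρ)|∂P/∂n| = fV + V²/R  →  V² + fR·V − fR·V_g = 0
With fR = 6.84×10⁻⁵ × 562×10³ m = 38.4 m/s:
V = [−fR + √((fR)² + 4 fR V_g)]/2 = [−38.4 + √(38.4² + 4×38.4×52)]/2 = 29.4 m/s
Subgeostrophic (V < V_g = 52 m/s), as expected around a low.

29 m/s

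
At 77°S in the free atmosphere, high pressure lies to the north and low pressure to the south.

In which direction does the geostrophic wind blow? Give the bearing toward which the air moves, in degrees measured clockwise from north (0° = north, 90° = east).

090°

The pressure-gradient force points toward the south (bearing 180°).
Geostrophic balance: in the Southern Hemisphere the Coriolis force deflects motion to the left, so the geostrophic wind blows 90° to the left of the pressure-gradient force (low pressure on the right).
Rotating 180° by 90° counterclockwise gives 090° — the wind blows toward the east.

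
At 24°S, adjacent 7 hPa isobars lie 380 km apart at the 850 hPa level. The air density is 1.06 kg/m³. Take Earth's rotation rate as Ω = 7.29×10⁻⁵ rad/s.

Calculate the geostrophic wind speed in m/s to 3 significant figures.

29.3 m/s

Coriolis parameter at 24°S:
f = 2Ω sin φ = 2 × 7.29×10⁻⁵ × sin 24° = 5.93×10⁻⁵ s⁻¹
Pressure gradient: |∂P/∂n| = 700 Pa / 380000 m = 1.84×10⁻³ Pa/m
Geostrophic balance (pressure-gradient force = Coriolis force):
V_g = (1/(fρ)) |∂P/∂n| = 1.84×10⁻³ / (5.93×10⁻⁵ × 1.06) = 29.3 m/s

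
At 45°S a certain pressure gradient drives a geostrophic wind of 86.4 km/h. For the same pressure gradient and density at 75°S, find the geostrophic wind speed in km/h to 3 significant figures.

63.2 km/h

With the same pressure gradient and density, V_g ∝ 1/f ∝ 1/sin φ.
V₂ = V₁ · sin φ₁ / sin φ₂ = 86.4 × sin 45° / sin 75°
V₂ = 86.4 × 0.7071/0.9659 = 63.2 km/h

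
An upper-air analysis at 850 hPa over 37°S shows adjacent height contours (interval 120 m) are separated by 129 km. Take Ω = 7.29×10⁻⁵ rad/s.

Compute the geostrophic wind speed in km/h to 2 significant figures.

370 km/h

Coriolis parameter at 37°S:
f = 2Ω sin φ = 2 × 7.29×10⁻⁵ × sin 37° = 8.77×10⁻⁵ s⁻¹
Height gradient: |∂Z/∂n| = 120 m / 129000 m = 9.30×10⁻⁴
On a pressure surface, geostrophic balance gives V_g = (g/f)|∂Z/∂n|:
V_g = 9.81 × 9.30×10⁻⁴ / 8.77×10⁻⁵ = 104 m/s
Converting: 104 m/s × 3.6 = 370 km/h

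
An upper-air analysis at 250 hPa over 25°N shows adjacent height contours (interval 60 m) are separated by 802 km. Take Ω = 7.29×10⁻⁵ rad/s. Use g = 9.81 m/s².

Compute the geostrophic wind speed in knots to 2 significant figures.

23 knots

Coriolis parameter at 25°N:
f = 2Ω sin φ = 2 × 7.29×10⁻⁵ × sin 25° = 6.16×10⁻⁵ s⁻¹
Height gradient: |∂Z/∂n| = 60 m / 802000 m = 7.48×10⁻⁵
On a pressure surface, geostrophic balance gives V_g = (g/f)|∂Z/∂n|:
V_g = 9.81 × 7.48×10⁻⁵ / 6.16×10⁻⁵ = 11.9 m/s
Converting: 11.9 m/s × 1.944 = 23 knots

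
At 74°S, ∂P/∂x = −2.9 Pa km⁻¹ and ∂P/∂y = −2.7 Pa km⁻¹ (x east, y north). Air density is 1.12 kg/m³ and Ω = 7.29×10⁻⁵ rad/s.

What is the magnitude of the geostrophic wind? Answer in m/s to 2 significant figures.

Coriolis parameter at 74°S:
f = 2Ω sin φ = 2 × 7.29×10⁻⁵ × sin 74° = 1.40×10⁻⁴ s⁻¹
In the Southern Hemisphere f is negative: f = −1.40×10⁻⁴ s⁻¹.
Component geostrophic relations (x east, y north):
u_g = −(1/(fρ)) ∂P/∂y,  v_g = (1/(fρ)) ∂P/∂x
u_g = −(−2.7×10⁻³)/(−1.40×10⁻⁴ × 1.12) = −17.2 m/s;  v_g = (−2.9×10⁻³)/(−1.40×10⁻⁴ × 1.12) = 18.5 m/s
|V_g| = √(u_g² + v_g²) = 25.2 m/s

25 m/s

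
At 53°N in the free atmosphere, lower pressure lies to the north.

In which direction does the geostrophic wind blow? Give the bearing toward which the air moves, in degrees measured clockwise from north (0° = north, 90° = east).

090°

The pressure-gradient force points toward the north (bearing 000°).
Geostrophic balance: in the Northern Hemisphere the Coriolis force deflects motion to the right, so the geostrophic wind blows 90° to the right of the pressure-gradient force (low pressure on the left).
Rotating 000° by 90° clockwise gives 090° — the wind blows toward the east.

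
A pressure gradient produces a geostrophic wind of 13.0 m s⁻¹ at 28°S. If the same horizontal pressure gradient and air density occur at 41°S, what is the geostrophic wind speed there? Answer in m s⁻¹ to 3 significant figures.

9.30 m s⁻¹

With the same pressure gradient and density, V_g ∝ 1/f ∝ 1/sin φ.
V₂ = V₁ · sin φ₁ / sin φ₂ = 13.0 × sin 28° / sin 41°
V₂ = 13.0 × 0.4695/0.6561 = 9.30 m s⁻¹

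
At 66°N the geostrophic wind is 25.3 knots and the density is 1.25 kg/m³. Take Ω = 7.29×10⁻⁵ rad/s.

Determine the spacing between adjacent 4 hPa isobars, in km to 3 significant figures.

Coriolis parameter at 66°N:
f = 2Ω sin φ = 2 × 7.29×10⁻⁵ × sin 66° = 1.33×10⁻⁴ s⁻¹
Wind speed in SI: 25.3 knots = 13.0 m/s
Geostrophic balance rearranged: |∂P/∂n| = f ρ V_g
|∂P/∂n| = 1.33×10⁻⁴ × 1.25 × 13.0 = 2.17×10⁻³ Pa/m
Isobar spacing: Δn = ΔP/|∂P/∂n| = 400 Pa / 2.17×10⁻³ Pa/m = 184588 m ≈ 185 km

185 km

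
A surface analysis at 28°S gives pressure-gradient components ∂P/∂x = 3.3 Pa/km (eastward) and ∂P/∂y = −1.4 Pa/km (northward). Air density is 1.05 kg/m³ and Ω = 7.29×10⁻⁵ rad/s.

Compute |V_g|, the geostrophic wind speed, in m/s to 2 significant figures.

50 m/s

Coriolis parameter at 28°S:
f = 2Ω sin φ = 2 × 7.29×10⁻⁵ × sin 28° = 6.84×10⁻⁵ s⁻¹
In the Southern Hemisphere f is negative: f = −6.84×10⁻⁵ s⁻¹.
Component geostrophic relations (x east, y north):
u_g = −(1/(fρ)) ∂P/∂y,  v_g = (1/(fρ)) ∂P/∂x
u_g = −(−1.4×10⁻³)/(−6.84×10⁻⁵ × 1.05) = −19.5 m/s;  v_g = (3.3×10⁻³)/(−6.84×10⁻⁵ × 1.05) = −45.9 m/s
|V_g| = √(u_g² + v_g²) = 49.9 m/s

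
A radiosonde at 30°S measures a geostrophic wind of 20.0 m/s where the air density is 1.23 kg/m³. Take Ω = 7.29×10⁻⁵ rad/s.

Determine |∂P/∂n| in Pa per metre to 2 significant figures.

Coriolis parameter at 30°S:
f = 2Ω sin φ = 2 × 7.29×10⁻⁵ × sin 30° = 7.29×10⁻⁵ s⁻¹
Geostrophic balance rearranged: |∂P/∂n| = f ρ V_g
|∂P/∂n| = 7.29×10⁻⁵ × 1.23 × 20.0 = 1.79×10⁻³ Pa/m

1.8×10⁻³ Pa/m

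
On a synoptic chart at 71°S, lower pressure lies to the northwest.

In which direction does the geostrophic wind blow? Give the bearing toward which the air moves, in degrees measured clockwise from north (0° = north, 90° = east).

225°

The pressure-gradient force points toward the northwest (bearing 315°).
Geostrophic balance: in the Southern Hemisphere the Coriolis force deflects motion to the left, so the geostrophic wind blows 90° to the left of the pressure-gradient force (low pressure on the right).
Rotating 315° by 90° counterclockwise gives 225° — the wind blows toward the southwest.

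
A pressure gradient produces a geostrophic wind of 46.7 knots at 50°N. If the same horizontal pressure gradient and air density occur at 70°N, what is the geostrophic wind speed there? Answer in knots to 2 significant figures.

38 knots

With the same pressure gradient and density, V_g ∝ 1/f ∝ 1/sin φ.
V₂ = V₁ · sin φ₁ / sin φ₂ = 46.7 × sin 50° / sin 70°
V₂ = 46.7 × 0.7660/0.9397 = 38 knots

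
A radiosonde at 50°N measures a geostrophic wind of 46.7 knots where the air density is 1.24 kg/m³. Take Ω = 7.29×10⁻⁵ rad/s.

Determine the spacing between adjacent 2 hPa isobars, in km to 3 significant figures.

60.1 km

Coriolis parameter at 50°N:
f = 2Ω sin φ = 2 × 7.29×10⁻⁵ × sin 50° = 1.12×10⁻⁴ s⁻¹
Wind speed in SI: 46.7 knots = 24.0 m/s
Geostrophic balance rearranged: |∂P/∂n| = f ρ V_g
|∂P/∂n| = 1.12×10⁻⁴ × 1.24 × 24.0 = 3.33×10⁻³ Pa/m
Isobar spacing: Δn = ΔP/|∂P/∂n| = 200 Pa / 3.33×10⁻³ Pa/m = 60109 m ≈ 60.1 km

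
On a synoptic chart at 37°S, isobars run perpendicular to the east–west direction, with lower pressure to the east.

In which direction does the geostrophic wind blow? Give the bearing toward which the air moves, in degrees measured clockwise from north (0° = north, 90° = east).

000°

The pressure-gradient force points toward the east (bearing 090°).
Geostrophic balance: in the Southern Hemisphere the Coriolis force deflects motion to the left, so the geostrophic wind blows 90° to the left of the pressure-gradient force (low pressure on the right).
Rotating 090° by 90° counterclockwise gives 000° — the wind blows toward the north.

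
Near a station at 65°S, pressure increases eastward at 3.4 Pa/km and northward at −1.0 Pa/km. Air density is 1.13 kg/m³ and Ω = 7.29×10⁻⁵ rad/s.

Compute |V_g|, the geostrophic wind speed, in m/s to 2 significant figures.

Coriolis parameter at 65°S:
f = 2Ω sin φ = 2 × 7.29×10⁻⁵ × sin 65° = 1.32×10⁻⁴ s⁻¹
In the Southern Hemisphere f is negative: f = −1.32×10⁻⁴ s⁻¹.
Component geostrophic relations (x east, y north):
u_g = −(1/(fρ)) ∂P/∂y,  v_g = (1/(fρ)) ∂P/∂x
u_g = −(−1.0×10⁻³)/(−1.32×10⁻⁴ × 1.13) = −6.70 m/s;  v_g = (3.4×10⁻³)/(−1.32×10⁻⁴ × 1.13) = −22.8 m/s
|V_g| = √(u_g² + v_g²) = 23.7 m/s

24 m/s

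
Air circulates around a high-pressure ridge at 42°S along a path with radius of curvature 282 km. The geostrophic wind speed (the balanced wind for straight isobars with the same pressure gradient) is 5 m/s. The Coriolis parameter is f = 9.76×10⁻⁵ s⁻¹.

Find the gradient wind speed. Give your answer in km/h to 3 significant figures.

23.6 km/h

Around a high, pressure-gradient force acts outward with centrifugal, so Coriolis balances both:
fV = (1/ρ)|∂P/∂n| + V²/R  →  V² − fR·V + fR·V_g = 0
With fR = 9.76×10⁻⁵ × 282×10³ m = 27.5 m/s:
V = [fR − √((fR)² − 4 fR V_g)]/2 = [27.5 − √(27.5² − 4×27.5×5)]/2 = 6.57 m/s
Supergeostrophic (V > V_g = 5 m/s), as expected around a high.
Converting: 6.57 m/s × 3.6 = 23.6 km/h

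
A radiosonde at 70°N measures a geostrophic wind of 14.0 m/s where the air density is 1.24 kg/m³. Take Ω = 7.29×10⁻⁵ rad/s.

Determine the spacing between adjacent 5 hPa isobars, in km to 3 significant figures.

210 km

Coriolis parameter at 70°N:
f = 2Ω sin φ = 2 × 7.29×10⁻⁵ × sin 70° = 1.37×10⁻⁴ s⁻¹
Geostrophic balance rearranged: |∂P/∂n| = f ρ V_g
|∂P/∂n| = 1.37×10⁻⁴ × 1.24 × 14.0 = 2.38×10⁻³ Pa/m
Isobar spacing: Δn = ΔP/|∂P/∂n| = 500 Pa / 2.38×10⁻³ Pa/m = 210221 m ≈ 210 km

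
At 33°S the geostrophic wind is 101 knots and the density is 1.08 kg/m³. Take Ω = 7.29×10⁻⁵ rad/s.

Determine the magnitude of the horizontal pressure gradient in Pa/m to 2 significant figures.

4.5×10⁻³ Pa/m

Coriolis parameter at 33°S:
f = 2Ω sin φ = 2 × 7.29×10⁻⁵ × sin 33° = 7.94×10⁻⁵ s⁻¹
Wind speed in SI: 101 knots = 52.0 m/s
Geostrophic balance rearranged: |∂P/∂n| = f ρ V_g
|∂P/∂n| = 7.94×10⁻⁵ × 1.08 × 52.0 = 4.46×10⁻³ Pa/m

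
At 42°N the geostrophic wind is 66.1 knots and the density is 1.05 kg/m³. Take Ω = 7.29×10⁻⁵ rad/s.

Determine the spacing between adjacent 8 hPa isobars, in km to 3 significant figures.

Coriolis parameter at 42°N:
f = 2Ω sin φ = 2 × 7.29×10⁻⁵ × sin 42° = 9.76×10⁻⁵ s⁻¹
Wind speed in SI: 66.1 knots = 34.0 m/s
Geostrophic balance rearranged: |∂P/∂n| = f ρ V_g
|∂P/∂n| = 9.76×10⁻⁵ × 1.05 × 34.0 = 3.48×10⁻³ Pa/m
Isobar spacing: Δn = ΔP/|∂P/∂n| = 800 Pa / 3.48×10⁻³ Pa/m = 229664 m ≈ 230 km

230 km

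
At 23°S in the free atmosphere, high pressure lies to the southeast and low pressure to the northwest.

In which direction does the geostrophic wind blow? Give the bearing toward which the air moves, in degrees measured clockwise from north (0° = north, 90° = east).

225°

The pressure-gradient force points toward the northwest (bearing 315°).
Geostrophic balance: in the Southern Hemisphere the Coriolis force deflects motion to the left, so the geostrophic wind blows 90° to the left of the pressure-gradient force (low pressure on the right).
Rotating 315° by 90° counterclockwise gives 225° — the wind blows toward the southwest.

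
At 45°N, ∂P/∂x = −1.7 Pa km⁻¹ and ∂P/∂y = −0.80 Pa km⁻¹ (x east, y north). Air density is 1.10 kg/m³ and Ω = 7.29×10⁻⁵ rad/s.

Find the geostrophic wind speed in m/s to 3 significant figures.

Coriolis parameter at 45°N:
f = 2Ω sin φ = 2 × 7.29×10⁻⁵ × sin 45° = 1.03×10⁻⁴ s⁻¹
Component geostrophic relations (x east, y north):
u_g = −(1/(fρ)) ∂P/∂y,  v_g = (1/(fρ)) ∂P/∂x
u_g = −(−0.80×10⁻³)/(1.03×10⁻⁴ × 1.10) = 7.05 m/s;  v_g = (−1.7×10⁻³)/(1.03×10⁻⁴ × 1.10) = −15.0 m/s
|V_g| = √(u_g² + v_g²) = 16.6 m/s

16.6 m/s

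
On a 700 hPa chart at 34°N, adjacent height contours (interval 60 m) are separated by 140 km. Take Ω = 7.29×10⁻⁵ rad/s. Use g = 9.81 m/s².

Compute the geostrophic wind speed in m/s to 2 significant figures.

52 m/s

Coriolis parameter at 34°N:
f = 2Ω sin φ = 2 × 7.29×10⁻⁵ × sin 34° = 8.15×10⁻⁵ s⁻¹
Height gradient: |∂Z/∂n| = 60 m / 140000 m = 4.29×10⁻⁴
On a pressure surface, geostrophic balance gives V_g = (g/f)|∂Z/∂n|:
V_g = 9.81 × 4.29×10⁻⁴ / 8.15×10⁻⁵ = 51.6 m/s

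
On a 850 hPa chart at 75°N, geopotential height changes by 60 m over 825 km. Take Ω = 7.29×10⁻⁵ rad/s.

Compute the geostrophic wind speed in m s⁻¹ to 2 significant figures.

Coriolis parameter at 75°N:
f = 2Ω sin φ = 2 × 7.29×10⁻⁵ × sin 75° = 1.41×10⁻⁴ s⁻¹
Height gradient: |∂Z/∂n| = 60 m / 825000 m = 7.27×10⁻⁵
On a pressure surface, geostrophic balance gives V_g = (g/f)|∂Z/∂n|:
V_g = 9.81 × 7.27×10⁻⁵ / 1.41×10⁻⁴ = 5.07 m/s

5.1 m s⁻¹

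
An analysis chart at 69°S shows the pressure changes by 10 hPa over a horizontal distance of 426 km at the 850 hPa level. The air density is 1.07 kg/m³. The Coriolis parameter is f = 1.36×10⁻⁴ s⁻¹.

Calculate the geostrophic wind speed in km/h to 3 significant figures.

58.1 km/h

Pressure gradient: |∂P/∂n| = 1000 Pa / 426000 m = 2.35×10⁻³ Pa/m
Geostrophic balance (pressure-gradient force = Coriolis force):
V_g = (1/(fρ)) |∂P/∂n| = 2.35×10⁻³ / (1.36×10⁻⁴ × 1.07) = 16.1 m/s
Converting: 16.1 m/s × 3.6 = 58.1 km/h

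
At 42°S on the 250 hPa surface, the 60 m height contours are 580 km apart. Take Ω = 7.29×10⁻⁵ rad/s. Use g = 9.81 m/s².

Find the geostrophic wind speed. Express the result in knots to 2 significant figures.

Coriolis parameter at 42°S:
f = 2Ω sin φ = 2 × 7.29×10⁻⁵ × sin 42° = 9.76×10⁻⁵ s⁻¹
Height gradient: |∂Z/∂n| = 60 m / 580000 m = 1.03×10⁻⁴
On a pressure surface, geostrophic balance gives V_g = (g/f)|∂Z/∂n|:
V_g = 9.81 × 1.03×10⁻⁴ / 9.76×10⁻⁵ = 10.4 m/s
Converting: 10.4 m/s × 1.944 = 20 knots

20 knots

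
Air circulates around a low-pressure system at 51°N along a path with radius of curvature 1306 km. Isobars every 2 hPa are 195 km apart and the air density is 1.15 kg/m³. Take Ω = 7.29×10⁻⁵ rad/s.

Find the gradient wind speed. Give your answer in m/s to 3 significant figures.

7.49 m/s

Coriolis parameter at 51°N:
f = 2Ω sin φ = 2 × 7.29×10⁻⁵ × sin 51° = 1.13×10⁻⁴ s⁻¹
Pressure gradient: |∂P/∂n| = 200 Pa / 195000 m = 1.03×10⁻³ Pa/m
Geostrophic speed: V_g = |∂P/∂n|/(fρ) = 1.03×10⁻³/(1.13×10⁻⁴ × 1.15) = 7.87 m/s
Around a low, centrifugal force acts outward with Coriolis, so pressure-gradient force balances both:
(1/ρ)|∂P/∂n| = fV + V²/R  →  V² + fR·V − fR·V_g = 0
With fR = 1.13×10⁻⁴ × 1306×10³ m = 148 m/s:
V = [−fR + √((fR)² + 4 fR V_g)]/2 = [−148 + √(148² + 4×148×7.87)]/2 = 7.49 m/s
Subgeostrophic (V < V_g = 7.87 m/s), as expected around a low.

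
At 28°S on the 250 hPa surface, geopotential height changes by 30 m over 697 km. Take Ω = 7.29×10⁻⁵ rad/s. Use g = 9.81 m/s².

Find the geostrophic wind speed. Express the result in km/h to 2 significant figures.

22 km/h

Coriolis parameter at 28°S:
f = 2Ω sin φ = 2 × 7.29×10⁻⁵ × sin 28° = 6.84×10⁻⁵ s⁻¹
Height gradient: |∂Z/∂n| = 30 m / 697000 m = 4.30×10⁻⁵
On a pressure surface, geostrophic balance gives V_g = (g/f)|∂Z/∂n|:
V_g = 9.81 × 4.30×10⁻⁵ / 6.84×10⁻⁵ = 6.17 m/s
Converting: 6.17 m/s × 3.6 = 22 km/h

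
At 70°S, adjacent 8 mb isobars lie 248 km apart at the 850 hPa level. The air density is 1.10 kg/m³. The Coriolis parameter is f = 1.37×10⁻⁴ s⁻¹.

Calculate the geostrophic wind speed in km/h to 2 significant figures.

Pressure gradient: |∂P/∂n| = 800 Pa / 248000 m = 3.23×10⁻³ Pa/m
Geostrophic balance (pressure-gradient force = Coriolis force):
V_g = (1/(fρ)) |∂P/∂n| = 3.23×10⁻³ / (1.37×10⁻⁴ × 1.10) = 21.4 m/s
Converting: 21.4 m/s × 3.6 = 77 km/h

77 km/h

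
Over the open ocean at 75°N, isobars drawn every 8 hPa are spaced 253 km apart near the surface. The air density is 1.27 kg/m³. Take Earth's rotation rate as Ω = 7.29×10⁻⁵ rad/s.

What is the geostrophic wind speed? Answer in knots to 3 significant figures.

Coriolis parameter at 75°N:
f = 2Ω sin φ = 2 × 7.29×10⁻⁵ × sin 75° = 1.41×10⁻⁴ s⁻¹
Pressure gradient: |∂P/∂n| = 800 Pa / 253000 m = 3.16×10⁻³ Pa/m
Geostrophic balance (pressure-gradient force = Coriolis force):
V_g = (1/(fρ)) |∂P/∂n| = 3.16×10⁻³ / (1.41×10⁻⁴ × 1.27) = 17.7 m/s
Converting: 17.7 m/s × 1.944 = 34.4 knots

34.4 knots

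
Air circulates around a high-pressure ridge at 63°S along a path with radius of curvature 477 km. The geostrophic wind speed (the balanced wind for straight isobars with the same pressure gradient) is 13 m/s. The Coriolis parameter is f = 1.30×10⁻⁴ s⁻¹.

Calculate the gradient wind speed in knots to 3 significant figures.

36.1 knots

Around a high, pressure-gradient force acts outward with centrifugal, so Coriolis balances both:
fV = (1/ρ)|∂P/∂n| + V²/R  →  V² − fR·V + fR·V_g = 0
With fR = 1.30×10⁻⁴ × 477×10³ m = 62.0 m/s:
V = [fR − √((fR)² − 4 fR V_g)]/2 = [62.0 − √(62.0² − 4×62.0×13)]/2 = 18.5 m/s
Supergeostrophic (V > V_g = 13 m/s), as expected around a high.
Converting: 18.5 m/s × 1.944 = 36.1 knots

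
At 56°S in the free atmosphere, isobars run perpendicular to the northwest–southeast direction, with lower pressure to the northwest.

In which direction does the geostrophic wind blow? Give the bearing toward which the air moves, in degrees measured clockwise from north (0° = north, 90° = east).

The pressure-gradient force points toward the northwest (bearing 315°).
Geostrophic balance: in the Southern Hemisphere the Coriolis force deflects motion to the left, so the geostrophic wind blows 90° to the left of the pressure-gradient force (low pressure on the right).
Rotating 315° by 90° counterclockwise gives 225° — the wind blows toward the southwest.

225°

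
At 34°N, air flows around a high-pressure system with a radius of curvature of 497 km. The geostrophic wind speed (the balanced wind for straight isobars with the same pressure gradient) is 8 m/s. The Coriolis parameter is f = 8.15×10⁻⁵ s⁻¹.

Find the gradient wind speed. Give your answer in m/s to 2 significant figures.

Around a high, pressure-gradient force acts outward with centrifugal, so Coriolis balances both:
fV = (1/ρ)|∂P/∂n| + V²/R  →  V² − fR·V + fR·V_g = 0
With fR = 8.15×10⁻⁵ × 497×10³ m = 40.5 m/s:
V = [fR − √((fR)² − 4 fR V_g)]/2 = [40.5 − √(40.5² − 4×40.5×8)]/2 = 11 m/s
Supergeostrophic (V > V_g = 8 m/s), as expected around a high.

11 m/s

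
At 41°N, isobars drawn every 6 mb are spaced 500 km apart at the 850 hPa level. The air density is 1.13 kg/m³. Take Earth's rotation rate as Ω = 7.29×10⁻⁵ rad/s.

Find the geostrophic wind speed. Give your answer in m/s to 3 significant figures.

11.1 m/s

Coriolis parameter at 41°N:
f = 2Ω sin φ = 2 × 7.29×10⁻⁵ × sin 41° = 9.57×10⁻⁵ s⁻¹
Pressure gradient: |∂P/∂n| = 600 Pa / 500000 m = 1.20×10⁻³ Pa/m
Geostrophic balance (pressure-gradient force = Coriolis force):
V_g = (1/(fρ)) |∂P/∂n| = 1.20×10⁻³ / (9.57×10⁻⁵ × 1.13) = 11.1 m/s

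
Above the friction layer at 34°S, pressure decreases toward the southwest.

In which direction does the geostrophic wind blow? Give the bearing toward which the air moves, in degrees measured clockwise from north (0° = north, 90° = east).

135°

The pressure-gradient force points toward the southwest (bearing 225°).
Geostrophic balance: in the Southern Hemisphere the Coriolis force deflects motion to the left, so the geostrophic wind blows 90° to the left of the pressure-gradient force (low pressure on the right).
Rotating 225° by 90° counterclockwise gives 135° — the wind blows toward the southeast.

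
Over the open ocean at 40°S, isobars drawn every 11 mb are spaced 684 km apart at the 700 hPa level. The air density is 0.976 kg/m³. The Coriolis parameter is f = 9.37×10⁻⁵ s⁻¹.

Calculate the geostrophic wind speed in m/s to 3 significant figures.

Pressure gradient: |∂P/∂n| = 1100 Pa / 684000 m = 1.61×10⁻³ Pa/m
Geostrophic balance (pressure-gradient force = Coriolis force):
V_g = (1/(fρ)) |∂P/∂n| = 1.61×10⁻³ / (9.37×10⁻⁵ × 0.976) = 17.6 m/s

17.6 m/s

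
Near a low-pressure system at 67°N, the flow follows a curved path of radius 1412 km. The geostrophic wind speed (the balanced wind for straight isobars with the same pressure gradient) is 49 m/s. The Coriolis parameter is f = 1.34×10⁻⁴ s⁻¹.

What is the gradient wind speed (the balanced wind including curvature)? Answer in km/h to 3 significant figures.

Around a low, centrifugal force acts outward with Coriolis, so pressure-gradient force balances both:
(1/ρ)|∂P/∂n| = fV + V²/R  →  V² + fR·V − fR·V_g = 0
With fR = 1.34×10⁻⁴ × 1412×10³ m = 189 m/s:
V = [−fR + √((fR)² + 4 fR V_g)]/2 = [−189 + √(189² + 4×189×49)]/2 = 40.4 m/s
Subgeostrophic (V < V_g = 49 m/s), as expected around a low.
Converting: 40.4 m/s × 3.6 = 145 km/h

145 km/h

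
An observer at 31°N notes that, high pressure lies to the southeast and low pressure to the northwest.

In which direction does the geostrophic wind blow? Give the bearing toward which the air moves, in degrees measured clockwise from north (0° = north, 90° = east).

045°

The pressure-gradient force points toward the northwest (bearing 315°).
Geostrophic balance: in the Northern Hemisphere the Coriolis force deflects motion to the right, so the geostrophic wind blows 90° to the right of the pressure-gradient force (low pressure on the left).
Rotating 315° by 90° clockwise gives 045° — the wind blows toward the northeast.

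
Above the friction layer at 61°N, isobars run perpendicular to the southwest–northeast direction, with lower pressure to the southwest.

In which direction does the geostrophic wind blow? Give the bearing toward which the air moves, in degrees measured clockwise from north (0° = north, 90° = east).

The pressure-gradient force points toward the southwest (bearing 225°).
Geostrophic balance: in the Northern Hemisphere the Coriolis force deflects motion to the right, so the geostrophic wind blows 90° to the right of the pressure-gradient force (low pressure on the left).
Rotating 225° by 90° clockwise gives 315° — the wind blows toward the northwest.

315°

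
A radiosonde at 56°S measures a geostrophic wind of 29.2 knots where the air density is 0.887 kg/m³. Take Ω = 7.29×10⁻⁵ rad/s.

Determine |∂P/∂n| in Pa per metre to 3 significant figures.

1.61×10⁻³ Pa/m

Coriolis parameter at 56°S:
f = 2Ω sin φ = 2 × 7.29×10⁻⁵ × sin 56° = 1.21×10⁻⁴ s⁻¹
Wind speed in SI: 29.2 knots = 15.0 m/s
Geostrophic balance rearranged: |∂P/∂n| = f ρ V_g
|∂P/∂n| = 1.21×10⁻⁴ × 0.887 × 15.0 = 1.61×10⁻³ Pa/m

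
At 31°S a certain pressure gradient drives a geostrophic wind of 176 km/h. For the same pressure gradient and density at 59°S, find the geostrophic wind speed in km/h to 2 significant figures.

With the same pressure gradient and density, V_g ∝ 1/f ∝ 1/sin φ.
V₂ = V₁ · sin φ₁ / sin φ₂ = 176 × sin 31° / sin 59°
V₂ = 176 × 0.5150/0.8572 = 110 km/h

110 km/h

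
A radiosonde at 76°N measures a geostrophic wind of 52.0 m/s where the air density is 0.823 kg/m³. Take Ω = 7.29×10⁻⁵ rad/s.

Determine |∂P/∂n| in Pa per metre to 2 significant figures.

Coriolis parameter at 76°N:
f = 2Ω sin φ = 2 × 7.29×10⁻⁵ × sin 76° = 1.41×10⁻⁴ s⁻¹
Geostrophic balance rearranged: |∂P/∂n| = f ρ V_g
|∂P/∂n| = 1.41×10⁻⁴ × 0.823 × 52.0 = 6.05×10⁻³ Pa/m

6.1×10⁻³ Pa/m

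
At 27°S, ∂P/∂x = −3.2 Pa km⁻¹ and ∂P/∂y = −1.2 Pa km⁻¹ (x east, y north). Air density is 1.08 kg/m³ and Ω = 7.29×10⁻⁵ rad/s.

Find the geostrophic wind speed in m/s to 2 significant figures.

48 m/s

Coriolis parameter at 27°S:
f = 2Ω sin φ = 2 × 7.29×10⁻⁵ × sin 27° = 6.62×10⁻⁵ s⁻¹
In the Southern Hemisphere f is negative: f = −6.62×10⁻⁵ s⁻¹.
Component geostrophic relations (x east, y north):
u_g = −(1/(fρ)) ∂P/∂y,  v_g = (1/(fρ)) ∂P/∂x
u_g = −(−1.2×10⁻³)/(−6.62×10⁻⁵ × 1.08) = −16.8 m/s;  v_g = (−3.2×10⁻³)/(−6.62×10⁻⁵ × 1.08) = 44.8 m/s
|V_g| = √(u_g² + v_g²) = 47.8 m/s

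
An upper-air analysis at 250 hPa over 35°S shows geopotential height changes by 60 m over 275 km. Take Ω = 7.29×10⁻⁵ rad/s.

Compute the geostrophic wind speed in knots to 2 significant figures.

50 knots

Coriolis parameter at 35°S:
f = 2Ω sin φ = 2 × 7.29×10⁻⁵ × sin 35° = 8.36×10⁻⁵ s⁻¹
Height gradient: |∂Z/∂n| = 60 m / 275000 m = 2.18×10⁻⁴
On a pressure surface, geostrophic balance gives V_g = (g/f)|∂Z/∂n|:
V_g = 9.81 × 2.18×10⁻⁴ / 8.36×10⁻⁵ = 25.6 m/s
Converting: 25.6 m/s × 1.944 = 50 knots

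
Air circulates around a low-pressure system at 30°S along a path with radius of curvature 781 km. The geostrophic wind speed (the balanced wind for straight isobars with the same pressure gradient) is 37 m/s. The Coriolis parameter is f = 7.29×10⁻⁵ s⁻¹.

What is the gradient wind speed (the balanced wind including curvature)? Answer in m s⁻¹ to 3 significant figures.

25.5 m s⁻¹

Around a low, centrifugal force acts outward with Coriolis, so pressure-gradient force balances both:
(1/ρ)|∂P/∂n| = fV + V²/R  →  V² + fR·V − fR·V_g = 0
With fR = 7.29×10⁻⁵ × 781×10³ m = 56.9 m/s:
V = [−fR + √((fR)² + 4 fR V_g)]/2 = [−56.9 + √(56.9² + 4×56.9×37)]/2 = 25.5 m/s
Subgeostrophic (V < V_g = 37 m/s), as expected around a low.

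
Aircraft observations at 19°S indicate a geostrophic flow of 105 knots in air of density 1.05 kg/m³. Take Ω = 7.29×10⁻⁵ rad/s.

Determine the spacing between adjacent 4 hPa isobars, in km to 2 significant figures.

Coriolis parameter at 19°S:
f = 2Ω sin φ = 2 × 7.29×10⁻⁵ × sin 19° = 4.75×10⁻⁵ s⁻¹
Wind speed in SI: 105 knots = 54.0 m/s
Geostrophic balance rearranged: |∂P/∂n| = f ρ V_g
|∂P/∂n| = 4.75×10⁻⁵ × 1.05 × 54.0 = 2.69×10⁻³ Pa/m
Isobar spacing: Δn = ΔP/|∂P/∂n| = 400 Pa / 2.69×10⁻³ Pa/m = 148574 m ≈ 150 km

150 km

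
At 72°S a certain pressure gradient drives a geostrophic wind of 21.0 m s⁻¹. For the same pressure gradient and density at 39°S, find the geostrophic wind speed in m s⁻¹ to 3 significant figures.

With the same pressure gradient and density, V_g ∝ 1/f ∝ 1/sin φ.
V₂ = V₁ · sin φ₁ / sin φ₂ = 21.0 × sin 72° / sin 39°
V₂ = 21.0 × 0.9511/0.6293 = 31.7 m s⁻¹

31.7 m s⁻¹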